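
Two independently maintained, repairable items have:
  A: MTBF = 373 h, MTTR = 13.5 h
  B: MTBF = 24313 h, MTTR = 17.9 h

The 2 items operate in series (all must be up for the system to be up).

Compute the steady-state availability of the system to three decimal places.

0.964

A(A) = MTBF/(MTBF+MTTR) = 373/(373+13.5) = 0.965071
A(B) = MTBF/(MTBF+MTTR) = 24313/(24313+17.9) = 0.999264
Series availability: 0.965071 × 0.999264 = 0.964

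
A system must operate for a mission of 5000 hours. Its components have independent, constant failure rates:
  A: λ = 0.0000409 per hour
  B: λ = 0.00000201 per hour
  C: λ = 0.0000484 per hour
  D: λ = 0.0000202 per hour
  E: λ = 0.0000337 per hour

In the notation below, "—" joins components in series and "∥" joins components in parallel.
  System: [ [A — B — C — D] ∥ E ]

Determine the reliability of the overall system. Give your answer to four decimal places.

R(A) = exp(−0.0000409 × 5000) = 0.815055
R(B) = exp(−0.00000201 × 5000) = 0.990000
R(C) = exp(−0.0000484 × 5000) = 0.785056
R(D) = exp(−0.0000202 × 5000) = 0.903933
R(E) = exp(−0.0000337 × 5000) = 0.844931
Series (A, B, C, and D): 0.815055 × 0.990000 × 0.785056 × 0.903933 = 0.572610
Parallel ([0.572610] and E): 1 − (1 − 0.572610)(1 − 0.844931) = 0.9337

0.9337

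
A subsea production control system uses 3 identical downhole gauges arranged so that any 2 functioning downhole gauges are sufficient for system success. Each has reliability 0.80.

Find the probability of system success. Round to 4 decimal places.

R = Σ_{i=2}^{3} C(3,i) p^i (1−p)^{3−i} with p = 0.80
C(3,2)·0.80^2·0.20^1 = 0.384000
C(3,3)·0.80^3·0.20^0 = 0.512000
Sum = 0.8960

0.8960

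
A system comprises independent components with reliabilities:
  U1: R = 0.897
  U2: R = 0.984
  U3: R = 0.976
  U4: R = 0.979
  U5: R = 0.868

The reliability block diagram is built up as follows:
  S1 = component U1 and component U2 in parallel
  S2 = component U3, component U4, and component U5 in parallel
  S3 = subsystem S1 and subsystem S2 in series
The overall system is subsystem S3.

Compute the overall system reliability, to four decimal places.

0.9983

Parallel (U1 and U2): 1 − (1 − 0.897000)(1 − 0.984000) = 0.998352
Parallel (U3, U4, and U5): 1 − (1 − 0.976000)(1 − 0.979000)(1 − 0.868000) = 0.999933
Series ([0.998352] and [0.999933]): 0.998352 × 0.999933 = 0.9983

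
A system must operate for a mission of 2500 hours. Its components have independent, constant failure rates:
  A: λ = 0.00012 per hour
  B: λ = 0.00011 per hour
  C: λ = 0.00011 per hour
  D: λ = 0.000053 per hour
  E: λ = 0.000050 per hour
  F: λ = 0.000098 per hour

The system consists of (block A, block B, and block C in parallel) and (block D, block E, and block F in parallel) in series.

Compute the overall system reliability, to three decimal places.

R(A) = exp(−0.00012 × 2500) = 0.74082
R(B) = exp(−0.00011 × 2500) = 0.75957
R(C) = exp(−0.00011 × 2500) = 0.75957
R(D) = exp(−0.000053 × 2500) = 0.87590
R(E) = exp(−0.000050 × 2500) = 0.88250
R(F) = exp(−0.000098 × 2500) = 0.78270
Parallel (A, B, and C): 1 − (1 − 0.74082)(1 − 0.75957)(1 − 0.75957) = 0.98502
Parallel (D, E, and F): 1 − (1 − 0.87590)(1 − 0.88250)(1 − 0.78270) = 0.99683
Series ([0.98502] and [0.99683]): 0.98502 × 0.99683 = 0.982

0.982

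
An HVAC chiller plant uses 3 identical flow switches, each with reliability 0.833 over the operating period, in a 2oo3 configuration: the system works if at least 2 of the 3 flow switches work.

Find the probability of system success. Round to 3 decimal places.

0.926

R = Σ_{i=2}^{3} C(3,i) p^i (1−p)^{3−i} with p = 0.833
C(3,2)·0.833^2·0.167^1 = 0.34764
C(3,3)·0.833^3·0.167^0 = 0.57801
Sum = 0.926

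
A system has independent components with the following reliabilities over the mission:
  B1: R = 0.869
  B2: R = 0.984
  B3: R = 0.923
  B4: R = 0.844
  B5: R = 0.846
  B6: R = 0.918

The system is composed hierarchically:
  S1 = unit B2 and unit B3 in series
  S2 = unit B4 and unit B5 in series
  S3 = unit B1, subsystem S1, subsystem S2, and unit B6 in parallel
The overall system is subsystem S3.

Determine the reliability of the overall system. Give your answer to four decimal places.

Series (B2 and B3): 0.984000 × 0.923000 = 0.908232
Series (B4 and B5): 0.844000 × 0.846000 = 0.714024
Parallel (B1, [0.908232], [0.714024], and B6): 1 − (1 − 0.869000)(1 − 0.908232)(1 − 0.714024)(1 − 0.918000) = 0.9997

0.9997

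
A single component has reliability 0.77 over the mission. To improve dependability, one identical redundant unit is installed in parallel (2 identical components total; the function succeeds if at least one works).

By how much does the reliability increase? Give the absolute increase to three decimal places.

0.177

R_before = 0.77
R_after = 1 − (1 − 0.77)^2 = 0.947
ΔR = 0.947 − 0.77 = 0.177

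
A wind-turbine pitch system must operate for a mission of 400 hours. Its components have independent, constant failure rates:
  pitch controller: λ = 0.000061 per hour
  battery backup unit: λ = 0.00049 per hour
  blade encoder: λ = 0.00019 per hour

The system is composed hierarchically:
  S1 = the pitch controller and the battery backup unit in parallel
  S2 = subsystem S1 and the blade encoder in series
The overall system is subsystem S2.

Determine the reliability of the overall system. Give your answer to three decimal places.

0.923

R(pitch controller) = exp(−0.000061 × 400) = 0.97590
R(battery backup unit) = exp(−0.00049 × 400) = 0.82201
R(blade encoder) = exp(−0.00019 × 400) = 0.92682
Parallel (pitch controller and battery backup unit): 1 − (1 − 0.97590)(1 − 0.82201) = 0.99571
Series ([0.99571] and blade encoder): 0.99571 × 0.92682 = 0.923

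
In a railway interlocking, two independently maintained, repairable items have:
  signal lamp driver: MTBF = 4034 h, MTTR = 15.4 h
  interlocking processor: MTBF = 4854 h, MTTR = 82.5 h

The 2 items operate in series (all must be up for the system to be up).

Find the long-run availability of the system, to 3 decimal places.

0.980

A(signal lamp driver) = MTBF/(MTBF+MTTR) = 4034/(4034+15.4) = 0.996197
A(interlocking processor) = MTBF/(MTBF+MTTR) = 4854/(4854+82.5) = 0.983288
Series availability: 0.996197 × 0.983288 = 0.980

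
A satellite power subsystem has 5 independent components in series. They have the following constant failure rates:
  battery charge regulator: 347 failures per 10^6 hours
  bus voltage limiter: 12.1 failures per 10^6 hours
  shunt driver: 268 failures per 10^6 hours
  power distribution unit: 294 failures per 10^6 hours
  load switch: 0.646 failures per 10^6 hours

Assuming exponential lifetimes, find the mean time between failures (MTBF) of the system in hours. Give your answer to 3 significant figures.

Series of exponential components: λ_sys = Σ λ_i
λ_sys = 0.000347 + 0.0000121 + 0.000268 + 0.000294 + 0.000000646 = 9.2175e-04 /h
MTBF = 1 / λ_sys = 1080 h

1080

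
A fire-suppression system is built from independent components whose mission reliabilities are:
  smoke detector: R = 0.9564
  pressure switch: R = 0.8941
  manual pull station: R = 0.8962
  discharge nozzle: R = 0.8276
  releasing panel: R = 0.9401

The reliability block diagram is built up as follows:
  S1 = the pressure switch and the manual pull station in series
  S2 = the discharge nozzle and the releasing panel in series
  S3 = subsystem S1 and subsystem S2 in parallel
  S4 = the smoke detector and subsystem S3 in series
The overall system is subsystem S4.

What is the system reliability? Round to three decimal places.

Series (pressure switch and manual pull station): 0.89410 × 0.89620 = 0.80129
Series (discharge nozzle and releasing panel): 0.82760 × 0.94010 = 0.77803
Parallel ([0.80129] and [0.77803]): 1 − (1 − 0.80129)(1 − 0.77803) = 0.95589
Series (smoke detector and [0.95589]): 0.95640 × 0.95589 = 0.914

0.914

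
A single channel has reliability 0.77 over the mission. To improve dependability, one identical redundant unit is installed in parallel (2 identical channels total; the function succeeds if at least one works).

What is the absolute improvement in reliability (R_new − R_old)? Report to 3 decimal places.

0.177

R_before = 0.77
R_after = 1 − (1 − 0.77)^2 = 0.947
ΔR = 0.947 − 0.77 = 0.177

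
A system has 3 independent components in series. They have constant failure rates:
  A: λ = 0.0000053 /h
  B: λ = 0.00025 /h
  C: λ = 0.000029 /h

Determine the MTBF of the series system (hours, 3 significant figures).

3520

Series of exponential components: λ_sys = Σ λ_i
λ_sys = 0.0000053 + 0.00025 + 0.000029 = 2.8430e-04 /h
MTBF = 1 / λ_sys = 3520 h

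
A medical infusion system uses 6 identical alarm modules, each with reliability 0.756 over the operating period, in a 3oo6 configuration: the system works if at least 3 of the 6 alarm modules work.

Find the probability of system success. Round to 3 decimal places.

0.965

R = Σ_{i=3}^{6} C(6,i) p^i (1−p)^{6−i} with p = 0.756
C(6,3)·0.756^3·0.244^3 = 0.12554
C(6,4)·0.756^4·0.244^2 = 0.29171
C(6,5)·0.756^5·0.244^1 = 0.36153
C(6,6)·0.756^6·0.244^0 = 0.18669
Sum = 0.965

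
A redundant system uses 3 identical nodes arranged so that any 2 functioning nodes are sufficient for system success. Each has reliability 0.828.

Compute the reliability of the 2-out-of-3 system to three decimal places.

R = Σ_{i=2}^{3} C(3,i) p^i (1−p)^{3−i} with p = 0.828
C(3,2)·0.828^2·0.172^1 = 0.35376
C(3,3)·0.828^3·0.172^0 = 0.56766
Sum = 0.921

0.921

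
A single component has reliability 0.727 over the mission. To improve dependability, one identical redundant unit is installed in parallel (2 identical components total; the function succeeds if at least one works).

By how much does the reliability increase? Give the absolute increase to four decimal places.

R_before = 0.727
R_after = 1 − (1 − 0.727)^2 = 0.9255
ΔR = 0.9255 − 0.727 = 0.1985

0.1985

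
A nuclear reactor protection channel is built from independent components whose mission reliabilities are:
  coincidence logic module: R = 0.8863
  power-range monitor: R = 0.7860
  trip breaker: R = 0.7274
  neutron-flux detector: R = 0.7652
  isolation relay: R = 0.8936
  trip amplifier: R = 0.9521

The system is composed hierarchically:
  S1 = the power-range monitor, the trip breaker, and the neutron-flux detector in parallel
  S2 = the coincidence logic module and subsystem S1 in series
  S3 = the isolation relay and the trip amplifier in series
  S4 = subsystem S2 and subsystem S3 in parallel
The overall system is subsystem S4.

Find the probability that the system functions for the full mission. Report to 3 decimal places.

0.981

Parallel (power-range monitor, trip breaker, and neutron-flux detector): 1 − (1 − 0.78600)(1 − 0.72740)(1 − 0.76520) = 0.98630
Series (coincidence logic module and [0.98630]): 0.88630 × 0.98630 = 0.87416
Series (isolation relay and trip amplifier): 0.89360 × 0.95210 = 0.85080
Parallel ([0.87416] and [0.85080]): 1 − (1 − 0.87416)(1 − 0.85080) = 0.981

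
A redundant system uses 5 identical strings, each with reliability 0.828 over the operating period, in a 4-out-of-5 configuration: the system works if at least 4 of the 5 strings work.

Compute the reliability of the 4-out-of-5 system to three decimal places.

R = Σ_{i=4}^{5} C(5,i) p^i (1−p)^{5−i} with p = 0.828
C(5,4)·0.828^4·0.172^1 = 0.40422
C(5,5)·0.828^5·0.172^0 = 0.38918
Sum = 0.793

0.793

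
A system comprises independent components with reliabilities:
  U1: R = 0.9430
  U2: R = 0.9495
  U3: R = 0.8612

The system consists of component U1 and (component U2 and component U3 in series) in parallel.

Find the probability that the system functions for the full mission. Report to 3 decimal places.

0.990

Series (U2 and U3): 0.94950 × 0.86120 = 0.81771
Parallel (U1 and [0.81771]): 1 − (1 − 0.94300)(1 − 0.81771) = 0.990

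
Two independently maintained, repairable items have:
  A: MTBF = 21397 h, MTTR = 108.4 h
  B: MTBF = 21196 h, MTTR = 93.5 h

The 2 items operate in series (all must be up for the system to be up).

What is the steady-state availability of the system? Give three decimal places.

0.991

A(A) = MTBF/(MTBF+MTTR) = 21397/(21397+108.4) = 0.994959
A(B) = MTBF/(MTBF+MTTR) = 21196/(21196+93.5) = 0.995608
Series availability: 0.994959 × 0.995608 = 0.991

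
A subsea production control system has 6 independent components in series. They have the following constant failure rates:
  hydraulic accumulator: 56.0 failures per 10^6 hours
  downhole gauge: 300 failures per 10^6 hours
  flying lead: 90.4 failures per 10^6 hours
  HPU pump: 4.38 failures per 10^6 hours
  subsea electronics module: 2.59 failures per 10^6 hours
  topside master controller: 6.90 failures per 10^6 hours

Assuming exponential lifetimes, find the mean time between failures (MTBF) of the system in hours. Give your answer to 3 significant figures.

Series of exponential components: λ_sys = Σ λ_i
λ_sys = 0.0000560 + 0.000300 + 0.0000904 + 0.00000438 + 0.00000259 + 0.00000690 = 4.6027e-04 /h
MTBF = 1 / λ_sys = 2170 h

2170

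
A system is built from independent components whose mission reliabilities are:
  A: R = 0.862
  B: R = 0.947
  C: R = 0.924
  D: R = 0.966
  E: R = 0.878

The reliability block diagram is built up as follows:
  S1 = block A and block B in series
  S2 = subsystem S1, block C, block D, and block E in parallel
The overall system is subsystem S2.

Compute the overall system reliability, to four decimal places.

Series (A and B): 0.862000 × 0.947000 = 0.816314
Parallel ([0.816314], C, D, and E): 1 − (1 − 0.816314)(1 − 0.924000)(1 − 0.966000)(1 − 0.878000) = 0.9999

0.9999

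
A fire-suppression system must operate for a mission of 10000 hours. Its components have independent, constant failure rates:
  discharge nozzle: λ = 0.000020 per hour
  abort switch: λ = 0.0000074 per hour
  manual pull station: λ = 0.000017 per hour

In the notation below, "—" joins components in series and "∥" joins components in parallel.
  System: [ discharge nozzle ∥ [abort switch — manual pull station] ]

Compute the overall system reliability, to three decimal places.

R(discharge nozzle) = exp(−0.000020 × 10000) = 0.81873
R(abort switch) = exp(−0.0000074 × 10000) = 0.92867
R(manual pull station) = exp(−0.000017 × 10000) = 0.84366
Series (abort switch and manual pull station): 0.92867 × 0.84366 = 0.78348
Parallel (discharge nozzle and [0.78348]): 1 − (1 − 0.81873)(1 − 0.78348) = 0.961

0.961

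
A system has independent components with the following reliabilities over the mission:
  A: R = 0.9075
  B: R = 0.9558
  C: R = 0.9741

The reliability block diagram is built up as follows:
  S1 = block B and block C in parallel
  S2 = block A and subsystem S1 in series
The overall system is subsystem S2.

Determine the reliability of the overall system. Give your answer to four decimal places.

Parallel (B and C): 1 − (1 − 0.955800)(1 − 0.974100) = 0.998855
Series (A and [0.998855]): 0.907500 × 0.998855 = 0.9065

0.9065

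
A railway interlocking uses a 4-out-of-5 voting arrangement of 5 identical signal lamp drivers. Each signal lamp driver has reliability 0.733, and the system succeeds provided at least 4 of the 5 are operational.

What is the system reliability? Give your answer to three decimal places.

0.597

R = Σ_{i=4}^{5} C(5,i) p^i (1−p)^{5−i} with p = 0.733
C(5,4)·0.733^4·0.267^1 = 0.38539
C(5,5)·0.733^5·0.267^0 = 0.21160
Sum = 0.597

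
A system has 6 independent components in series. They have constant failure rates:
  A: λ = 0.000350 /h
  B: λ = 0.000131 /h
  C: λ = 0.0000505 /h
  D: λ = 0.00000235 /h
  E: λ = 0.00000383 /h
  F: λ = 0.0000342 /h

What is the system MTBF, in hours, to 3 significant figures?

Series of exponential components: λ_sys = Σ λ_i
λ_sys = 0.000350 + 0.000131 + 0.0000505 + 0.00000235 + 0.00000383 + 0.0000342 = 5.7188e-04 /h
MTBF = 1 / λ_sys = 1750 h

1750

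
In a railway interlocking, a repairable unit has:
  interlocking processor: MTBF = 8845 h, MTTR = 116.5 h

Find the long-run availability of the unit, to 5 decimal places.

0.98700

A(interlocking processor) = MTBF/(MTBF+MTTR) = 8845/(8845+116.5) = 0.98700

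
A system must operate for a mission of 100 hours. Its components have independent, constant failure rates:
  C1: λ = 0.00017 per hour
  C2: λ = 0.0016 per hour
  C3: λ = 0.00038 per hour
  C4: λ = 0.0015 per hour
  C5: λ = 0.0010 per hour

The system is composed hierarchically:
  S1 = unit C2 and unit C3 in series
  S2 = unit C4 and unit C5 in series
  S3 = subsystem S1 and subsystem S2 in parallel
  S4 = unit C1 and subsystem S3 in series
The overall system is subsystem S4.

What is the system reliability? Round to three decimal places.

0.944

R(C1) = exp(−0.00017 × 100) = 0.98314
R(C2) = exp(−0.0016 × 100) = 0.85214
R(C3) = exp(−0.00038 × 100) = 0.96271
R(C4) = exp(−0.0015 × 100) = 0.86071
R(C5) = exp(−0.0010 × 100) = 0.90484
Series (C2 and C3): 0.85214 × 0.96271 = 0.82036
Series (C4 and C5): 0.86071 × 0.90484 = 0.77880
Parallel ([0.82036] and [0.77880]): 1 − (1 − 0.82036)(1 − 0.77880) = 0.96026
Series (C1 and [0.96026]): 0.98314 × 0.96026 = 0.944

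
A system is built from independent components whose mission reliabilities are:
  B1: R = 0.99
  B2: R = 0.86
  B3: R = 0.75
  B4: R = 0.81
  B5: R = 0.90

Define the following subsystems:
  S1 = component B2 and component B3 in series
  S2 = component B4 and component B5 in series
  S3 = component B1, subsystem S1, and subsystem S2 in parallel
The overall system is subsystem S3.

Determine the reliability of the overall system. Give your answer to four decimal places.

Series (B2 and B3): 0.860000 × 0.750000 = 0.645000
Series (B4 and B5): 0.810000 × 0.900000 = 0.729000
Parallel (B1, [0.645000], and [0.729000]): 1 − (1 − 0.990000)(1 − 0.645000)(1 − 0.729000) = 0.9990

0.9990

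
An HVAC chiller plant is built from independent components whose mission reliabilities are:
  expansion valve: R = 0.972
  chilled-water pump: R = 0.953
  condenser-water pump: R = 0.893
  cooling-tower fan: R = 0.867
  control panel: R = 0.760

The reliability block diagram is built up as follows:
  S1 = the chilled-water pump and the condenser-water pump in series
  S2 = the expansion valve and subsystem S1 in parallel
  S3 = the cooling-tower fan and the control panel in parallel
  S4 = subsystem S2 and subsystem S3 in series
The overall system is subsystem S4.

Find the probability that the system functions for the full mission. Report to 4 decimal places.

0.9640

Series (chilled-water pump and condenser-water pump): 0.953000 × 0.893000 = 0.851029
Parallel (expansion valve and [0.851029]): 1 − (1 − 0.972000)(1 − 0.851029) = 0.995829
Parallel (cooling-tower fan and control panel): 1 − (1 − 0.867000)(1 − 0.760000) = 0.968080
Series ([0.995829] and [0.968080]): 0.995829 × 0.968080 = 0.9640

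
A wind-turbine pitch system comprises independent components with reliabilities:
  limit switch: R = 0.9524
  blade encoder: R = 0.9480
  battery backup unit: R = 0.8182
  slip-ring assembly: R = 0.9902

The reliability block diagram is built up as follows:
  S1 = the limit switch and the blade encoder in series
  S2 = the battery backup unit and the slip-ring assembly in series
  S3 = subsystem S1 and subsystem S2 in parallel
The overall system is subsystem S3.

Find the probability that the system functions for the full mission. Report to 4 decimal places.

0.9816

Series (limit switch and blade encoder): 0.952400 × 0.948000 = 0.902875
Series (battery backup unit and slip-ring assembly): 0.818200 × 0.990200 = 0.810182
Parallel ([0.902875] and [0.810182]): 1 − (1 − 0.902875)(1 − 0.810182) = 0.9816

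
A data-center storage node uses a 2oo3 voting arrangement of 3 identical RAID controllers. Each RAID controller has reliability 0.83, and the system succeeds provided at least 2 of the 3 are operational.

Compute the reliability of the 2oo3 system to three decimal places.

R = Σ_{i=2}^{3} C(3,i) p^i (1−p)^{3−i} with p = 0.83
C(3,2)·0.83^2·0.17^1 = 0.35134
C(3,3)·0.83^3·0.17^0 = 0.57179
Sum = 0.923

0.923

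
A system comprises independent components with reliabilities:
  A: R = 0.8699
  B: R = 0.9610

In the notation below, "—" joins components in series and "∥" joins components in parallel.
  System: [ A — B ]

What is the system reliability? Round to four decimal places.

0.8360

Series (A and B): 0.869900 × 0.961000 = 0.8360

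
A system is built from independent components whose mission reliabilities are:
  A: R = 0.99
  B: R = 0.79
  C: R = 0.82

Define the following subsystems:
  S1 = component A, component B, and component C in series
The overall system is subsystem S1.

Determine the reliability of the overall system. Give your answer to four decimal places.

0.6413

Series (A, B, and C): 0.990000 × 0.790000 × 0.820000 = 0.6413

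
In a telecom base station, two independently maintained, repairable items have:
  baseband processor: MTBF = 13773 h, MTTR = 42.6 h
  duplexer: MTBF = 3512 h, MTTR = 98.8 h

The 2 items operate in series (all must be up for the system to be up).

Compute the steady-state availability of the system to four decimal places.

0.9696

A(baseband processor) = MTBF/(MTBF+MTTR) = 13773/(13773+42.6) = 0.996917
A(duplexer) = MTBF/(MTBF+MTTR) = 3512/(3512+98.8) = 0.972638
Series availability: 0.996917 × 0.972638 = 0.9696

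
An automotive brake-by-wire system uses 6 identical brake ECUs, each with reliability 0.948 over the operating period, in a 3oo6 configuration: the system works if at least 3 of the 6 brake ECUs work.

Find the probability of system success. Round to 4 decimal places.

0.9999

R = Σ_{i=3}^{6} C(6,i) p^i (1−p)^{6−i} with p = 0.948
C(6,3)·0.948^3·0.052^3 = 0.002396
C(6,4)·0.948^4·0.052^2 = 0.032759
C(6,5)·0.948^5·0.052^1 = 0.238889
C(6,6)·0.948^6·0.052^0 = 0.725855
Sum = 0.9999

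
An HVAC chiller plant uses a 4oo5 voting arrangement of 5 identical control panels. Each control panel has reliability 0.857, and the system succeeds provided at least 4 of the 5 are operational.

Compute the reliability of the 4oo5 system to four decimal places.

0.8480

R = Σ_{i=4}^{5} C(5,i) p^i (1−p)^{5−i} with p = 0.857
C(5,4)·0.857^4·0.143^1 = 0.385682
C(5,5)·0.857^5·0.143^0 = 0.462279
Sum = 0.8480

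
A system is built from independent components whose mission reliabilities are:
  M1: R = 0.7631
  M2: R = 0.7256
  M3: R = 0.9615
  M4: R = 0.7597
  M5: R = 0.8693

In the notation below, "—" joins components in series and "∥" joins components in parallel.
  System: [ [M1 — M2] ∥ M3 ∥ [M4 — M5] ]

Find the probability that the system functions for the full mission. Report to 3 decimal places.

0.994

Series (M1 and M2): 0.76310 × 0.72560 = 0.55371
Series (M4 and M5): 0.75970 × 0.86930 = 0.66041
Parallel ([0.55371], M3, and [0.66041]): 1 − (1 − 0.55371)(1 − 0.96150)(1 − 0.66041) = 0.994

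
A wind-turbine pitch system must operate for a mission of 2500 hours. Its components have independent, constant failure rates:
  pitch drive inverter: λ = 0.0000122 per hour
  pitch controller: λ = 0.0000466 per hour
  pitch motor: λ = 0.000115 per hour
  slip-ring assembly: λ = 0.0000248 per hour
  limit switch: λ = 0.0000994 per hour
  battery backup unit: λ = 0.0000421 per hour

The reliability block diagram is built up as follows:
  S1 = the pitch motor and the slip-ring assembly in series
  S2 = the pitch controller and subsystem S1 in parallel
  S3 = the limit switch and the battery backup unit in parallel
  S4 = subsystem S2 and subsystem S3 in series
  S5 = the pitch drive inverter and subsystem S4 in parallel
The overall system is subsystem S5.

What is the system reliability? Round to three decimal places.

0.998

R(pitch drive inverter) = exp(−0.0000122 × 2500) = 0.96996
R(pitch controller) = exp(−0.0000466 × 2500) = 0.89003
R(pitch motor) = exp(−0.000115 × 2500) = 0.75014
R(slip-ring assembly) = exp(−0.0000248 × 2500) = 0.93988
R(limit switch) = exp(−0.0000994 × 2500) = 0.77997
R(battery backup unit) = exp(−0.0000421 × 2500) = 0.90010
Series (pitch motor and slip-ring assembly): 0.75014 × 0.93988 = 0.70504
Parallel (pitch controller and [0.70504]): 1 − (1 − 0.89003)(1 − 0.70504) = 0.96756
Parallel (limit switch and battery backup unit): 1 − (1 − 0.77997)(1 − 0.90010) = 0.97802
Series ([0.96756] and [0.97802]): 0.96756 × 0.97802 = 0.94629
Parallel (pitch drive inverter and [0.94629]): 1 − (1 − 0.96996)(1 − 0.94629) = 0.998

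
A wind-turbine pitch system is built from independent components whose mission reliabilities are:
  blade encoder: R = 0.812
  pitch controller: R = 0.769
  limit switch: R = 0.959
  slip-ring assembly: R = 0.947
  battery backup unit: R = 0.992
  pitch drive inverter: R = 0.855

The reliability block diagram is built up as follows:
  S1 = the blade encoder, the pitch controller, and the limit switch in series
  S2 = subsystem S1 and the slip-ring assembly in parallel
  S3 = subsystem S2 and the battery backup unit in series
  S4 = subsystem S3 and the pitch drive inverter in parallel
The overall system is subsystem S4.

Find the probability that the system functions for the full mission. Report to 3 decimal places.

Series (blade encoder, pitch controller, and limit switch): 0.81200 × 0.76900 × 0.95900 = 0.59883
Parallel ([0.59883] and slip-ring assembly): 1 − (1 − 0.59883)(1 − 0.94700) = 0.97874
Series ([0.97874] and battery backup unit): 0.97874 × 0.99200 = 0.97091
Parallel ([0.97091] and pitch drive inverter): 1 − (1 − 0.97091)(1 − 0.85500) = 0.996

0.996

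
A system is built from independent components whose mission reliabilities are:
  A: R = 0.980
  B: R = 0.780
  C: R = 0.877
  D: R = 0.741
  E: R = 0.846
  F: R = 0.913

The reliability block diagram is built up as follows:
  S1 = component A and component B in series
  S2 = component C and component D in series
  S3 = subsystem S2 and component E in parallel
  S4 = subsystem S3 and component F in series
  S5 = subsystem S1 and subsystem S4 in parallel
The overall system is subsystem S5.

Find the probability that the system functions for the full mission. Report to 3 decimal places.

0.968

Series (A and B): 0.98000 × 0.78000 = 0.76440
Series (C and D): 0.87700 × 0.74100 = 0.64986
Parallel ([0.64986] and E): 1 − (1 − 0.64986)(1 − 0.84600) = 0.94608
Series ([0.94608] and F): 0.94608 × 0.91300 = 0.86377
Parallel ([0.76440] and [0.86377]): 1 − (1 − 0.76440)(1 − 0.86377) = 0.968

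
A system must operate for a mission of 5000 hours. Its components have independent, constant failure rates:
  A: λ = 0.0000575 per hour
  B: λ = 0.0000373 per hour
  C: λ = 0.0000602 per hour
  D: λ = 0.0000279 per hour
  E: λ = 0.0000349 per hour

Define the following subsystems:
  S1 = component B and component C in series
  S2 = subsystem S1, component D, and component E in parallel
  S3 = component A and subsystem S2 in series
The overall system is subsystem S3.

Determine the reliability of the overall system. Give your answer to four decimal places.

0.7441

R(A) = exp(−0.0000575 × 5000) = 0.750137
R(B) = exp(−0.0000373 × 5000) = 0.829859
R(C) = exp(−0.0000602 × 5000) = 0.740078
R(D) = exp(−0.0000279 × 5000) = 0.869793
R(E) = exp(−0.0000349 × 5000) = 0.839877
Series (B and C): 0.829859 × 0.740078 = 0.614160
Parallel ([0.614160], D, and E): 1 − (1 − 0.614160)(1 − 0.869793)(1 − 0.839877) = 0.991956
Series (A and [0.991956]): 0.750137 × 0.991956 = 0.7441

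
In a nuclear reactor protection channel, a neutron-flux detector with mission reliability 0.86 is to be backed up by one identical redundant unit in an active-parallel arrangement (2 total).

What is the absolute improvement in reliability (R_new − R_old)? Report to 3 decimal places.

R_before = 0.86
R_after = 1 − (1 − 0.86)^2 = 0.980
ΔR = 0.980 − 0.86 = 0.120

0.120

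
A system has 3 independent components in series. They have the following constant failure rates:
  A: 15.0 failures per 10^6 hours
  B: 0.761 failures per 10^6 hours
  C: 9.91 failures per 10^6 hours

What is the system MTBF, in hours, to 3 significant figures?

Series of exponential components: λ_sys = Σ λ_i
λ_sys = 0.0000150 + 0.000000761 + 0.00000991 = 2.5671e-05 /h
MTBF = 1 / λ_sys = 39000 h

39000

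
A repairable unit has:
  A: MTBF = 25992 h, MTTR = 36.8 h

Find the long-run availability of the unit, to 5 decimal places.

A(A) = MTBF/(MTBF+MTTR) = 25992/(25992+36.8) = 0.99859

0.99859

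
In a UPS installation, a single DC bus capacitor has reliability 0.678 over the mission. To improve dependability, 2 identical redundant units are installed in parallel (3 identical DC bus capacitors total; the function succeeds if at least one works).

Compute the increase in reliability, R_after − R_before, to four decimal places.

0.2886

R_before = 0.678
R_after = 1 − (1 − 0.678)^3 = 0.9666
ΔR = 0.9666 − 0.678 = 0.2886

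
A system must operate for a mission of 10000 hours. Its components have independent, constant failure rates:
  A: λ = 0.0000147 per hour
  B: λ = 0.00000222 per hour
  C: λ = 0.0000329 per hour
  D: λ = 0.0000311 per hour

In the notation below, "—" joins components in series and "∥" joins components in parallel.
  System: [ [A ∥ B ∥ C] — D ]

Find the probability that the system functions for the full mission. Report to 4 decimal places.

R(A) = exp(−0.0000147 × 10000) = 0.863294
R(B) = exp(−0.00000222 × 10000) = 0.978045
R(C) = exp(−0.0000329 × 10000) = 0.719643
R(D) = exp(−0.0000311 × 10000) = 0.732714
Parallel (A, B, and C): 1 − (1 − 0.863294)(1 − 0.978045)(1 − 0.719643) = 0.999159
Series ([0.999159] and D): 0.999159 × 0.732714 = 0.7321

0.7321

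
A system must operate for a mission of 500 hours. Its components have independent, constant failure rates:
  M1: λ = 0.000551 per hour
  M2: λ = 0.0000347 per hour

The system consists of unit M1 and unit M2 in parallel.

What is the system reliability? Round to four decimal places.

0.9959

R(M1) = exp(−0.000551 × 500) = 0.759192
R(M2) = exp(−0.0000347 × 500) = 0.982800
Parallel (M1 and M2): 1 − (1 − 0.759192)(1 − 0.982800) = 0.9959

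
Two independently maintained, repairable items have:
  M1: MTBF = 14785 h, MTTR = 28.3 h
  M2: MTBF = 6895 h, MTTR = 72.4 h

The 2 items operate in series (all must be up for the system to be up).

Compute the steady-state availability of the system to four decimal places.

0.9877

A(M1) = MTBF/(MTBF+MTTR) = 14785/(14785+28.3) = 0.998090
A(M2) = MTBF/(MTBF+MTTR) = 6895/(6895+72.4) = 0.989609
Series availability: 0.998090 × 0.989609 = 0.9877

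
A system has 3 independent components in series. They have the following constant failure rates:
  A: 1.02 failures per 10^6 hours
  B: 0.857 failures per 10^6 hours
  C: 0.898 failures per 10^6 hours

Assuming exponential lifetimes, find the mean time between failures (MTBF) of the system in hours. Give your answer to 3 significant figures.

360000

Series of exponential components: λ_sys = Σ λ_i
λ_sys = 0.00000102 + 0.000000857 + 0.000000898 = 2.7750e-06 /h
MTBF = 1 / λ_sys = 360000 h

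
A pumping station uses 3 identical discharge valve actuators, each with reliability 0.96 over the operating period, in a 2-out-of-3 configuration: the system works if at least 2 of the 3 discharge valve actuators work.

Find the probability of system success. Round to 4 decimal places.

0.9953

R = Σ_{i=2}^{3} C(3,i) p^i (1−p)^{3−i} with p = 0.96
C(3,2)·0.96^2·0.04^1 = 0.110592
C(3,3)·0.96^3·0.04^0 = 0.884736
Sum = 0.9953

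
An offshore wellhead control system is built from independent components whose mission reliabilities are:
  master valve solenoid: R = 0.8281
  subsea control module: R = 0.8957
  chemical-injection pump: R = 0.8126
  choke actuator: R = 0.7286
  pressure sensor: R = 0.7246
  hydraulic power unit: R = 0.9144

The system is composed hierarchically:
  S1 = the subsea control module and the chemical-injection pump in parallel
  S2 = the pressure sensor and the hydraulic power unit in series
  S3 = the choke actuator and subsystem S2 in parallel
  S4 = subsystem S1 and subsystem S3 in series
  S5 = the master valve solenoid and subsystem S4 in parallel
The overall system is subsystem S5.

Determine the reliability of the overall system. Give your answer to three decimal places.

Parallel (subsea control module and chemical-injection pump): 1 − (1 − 0.89570)(1 − 0.81260) = 0.98045
Series (pressure sensor and hydraulic power unit): 0.72460 × 0.91440 = 0.66257
Parallel (choke actuator and [0.66257]): 1 − (1 − 0.72860)(1 − 0.66257) = 0.90842
Series ([0.98045] and [0.90842]): 0.98045 × 0.90842 = 0.89066
Parallel (master valve solenoid and [0.89066]): 1 − (1 − 0.82810)(1 − 0.89066) = 0.981

0.981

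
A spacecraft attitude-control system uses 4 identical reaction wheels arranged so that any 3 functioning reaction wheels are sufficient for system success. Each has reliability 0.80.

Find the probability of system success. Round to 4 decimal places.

R = Σ_{i=3}^{4} C(4,i) p^i (1−p)^{4−i} with p = 0.80
C(4,3)·0.80^3·0.20^1 = 0.409600
C(4,4)·0.80^4·0.20^0 = 0.409600
Sum = 0.8192

0.8192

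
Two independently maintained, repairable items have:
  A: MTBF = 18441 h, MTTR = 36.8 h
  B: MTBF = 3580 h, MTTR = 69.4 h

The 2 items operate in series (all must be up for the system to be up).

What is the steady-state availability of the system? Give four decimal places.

0.9790

A(A) = MTBF/(MTBF+MTTR) = 18441/(18441+36.8) = 0.998008
A(B) = MTBF/(MTBF+MTTR) = 3580/(3580+69.4) = 0.980983
Series availability: 0.998008 × 0.980983 = 0.9790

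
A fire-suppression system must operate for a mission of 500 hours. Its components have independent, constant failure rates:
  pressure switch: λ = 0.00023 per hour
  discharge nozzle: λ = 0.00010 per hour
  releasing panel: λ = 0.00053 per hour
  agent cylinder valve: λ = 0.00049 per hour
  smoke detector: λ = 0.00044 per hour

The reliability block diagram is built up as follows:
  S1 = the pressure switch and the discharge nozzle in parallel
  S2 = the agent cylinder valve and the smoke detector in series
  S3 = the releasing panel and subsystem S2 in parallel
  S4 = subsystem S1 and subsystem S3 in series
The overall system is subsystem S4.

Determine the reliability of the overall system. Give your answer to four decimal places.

R(pressure switch) = exp(−0.00023 × 500) = 0.891366
R(discharge nozzle) = exp(−0.00010 × 500) = 0.951229
R(releasing panel) = exp(−0.00053 × 500) = 0.767206
R(agent cylinder valve) = exp(−0.00049 × 500) = 0.782705
R(smoke detector) = exp(−0.00044 × 500) = 0.802519
Parallel (pressure switch and discharge nozzle): 1 − (1 − 0.891366)(1 − 0.951229) = 0.994702
Series (agent cylinder valve and smoke detector): 0.782705 × 0.802519 = 0.628136
Parallel (releasing panel and [0.628136]): 1 − (1 − 0.767206)(1 − 0.628136) = 0.913432
Series ([0.994702] and [0.913432]): 0.994702 × 0.913432 = 0.9086

0.9086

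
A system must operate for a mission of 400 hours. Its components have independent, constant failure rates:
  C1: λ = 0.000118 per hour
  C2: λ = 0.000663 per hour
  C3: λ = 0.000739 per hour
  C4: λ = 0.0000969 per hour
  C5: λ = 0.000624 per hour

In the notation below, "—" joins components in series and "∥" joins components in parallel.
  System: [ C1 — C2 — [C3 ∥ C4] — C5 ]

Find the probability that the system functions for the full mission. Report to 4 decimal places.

0.5645

R(C1) = exp(−0.000118 × 400) = 0.953897
R(C2) = exp(−0.000663 × 400) = 0.767053
R(C3) = exp(−0.000739 × 400) = 0.744085
R(C4) = exp(−0.0000969 × 400) = 0.961982
R(C5) = exp(−0.000624 × 400) = 0.779112
Parallel (C3 and C4): 1 − (1 − 0.744085)(1 − 0.961982) = 0.990271
Series (C1, C2, [0.990271], and C5): 0.953897 × 0.767053 × 0.990271 × 0.779112 = 0.5645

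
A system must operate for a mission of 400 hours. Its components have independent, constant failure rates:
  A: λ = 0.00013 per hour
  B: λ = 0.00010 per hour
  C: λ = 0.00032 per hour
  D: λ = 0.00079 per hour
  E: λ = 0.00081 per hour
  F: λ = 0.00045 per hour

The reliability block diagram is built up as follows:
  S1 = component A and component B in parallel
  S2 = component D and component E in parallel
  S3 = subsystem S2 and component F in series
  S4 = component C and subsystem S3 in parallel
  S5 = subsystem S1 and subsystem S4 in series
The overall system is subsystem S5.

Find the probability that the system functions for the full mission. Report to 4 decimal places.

R(A) = exp(−0.00013 × 400) = 0.949329
R(B) = exp(−0.00010 × 400) = 0.960789
R(C) = exp(−0.00032 × 400) = 0.879853
R(D) = exp(−0.00079 × 400) = 0.729059
R(E) = exp(−0.00081 × 400) = 0.723250
R(F) = exp(−0.00045 × 400) = 0.835270
Parallel (A and B): 1 − (1 − 0.949329)(1 − 0.960789) = 0.998013
Parallel (D and E): 1 − (1 − 0.729059)(1 − 0.723250) = 0.925017
Series ([0.925017] and F): 0.925017 × 0.835270 = 0.772639
Parallel (C and [0.772639]): 1 − (1 − 0.879853)(1 − 0.772639) = 0.972683
Series ([0.998013] and [0.972683]): 0.998013 × 0.972683 = 0.9708

0.9708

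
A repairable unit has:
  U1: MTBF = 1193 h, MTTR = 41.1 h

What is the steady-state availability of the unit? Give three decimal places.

A(U1) = MTBF/(MTBF+MTTR) = 1193/(1193+41.1) = 0.967

0.967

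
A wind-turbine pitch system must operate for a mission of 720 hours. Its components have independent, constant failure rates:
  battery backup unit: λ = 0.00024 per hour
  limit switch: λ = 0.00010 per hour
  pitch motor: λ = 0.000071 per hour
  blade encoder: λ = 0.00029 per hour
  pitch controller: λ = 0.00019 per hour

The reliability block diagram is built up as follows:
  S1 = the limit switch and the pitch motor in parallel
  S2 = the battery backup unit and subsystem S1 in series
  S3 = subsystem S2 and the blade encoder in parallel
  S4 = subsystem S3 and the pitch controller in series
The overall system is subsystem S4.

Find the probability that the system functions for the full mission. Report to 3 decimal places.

0.846

R(battery backup unit) = exp(−0.00024 × 720) = 0.84131
R(limit switch) = exp(−0.00010 × 720) = 0.93053
R(pitch motor) = exp(−0.000071 × 720) = 0.95016
R(blade encoder) = exp(−0.00029 × 720) = 0.81156
R(pitch controller) = exp(−0.00019 × 720) = 0.87214
Parallel (limit switch and pitch motor): 1 − (1 − 0.93053)(1 − 0.95016) = 0.99654
Series (battery backup unit and [0.99654]): 0.84131 × 0.99654 = 0.83840
Parallel ([0.83840] and blade encoder): 1 − (1 − 0.83840)(1 − 0.81156) = 0.96955
Series ([0.96955] and pitch controller): 0.96955 × 0.87214 = 0.846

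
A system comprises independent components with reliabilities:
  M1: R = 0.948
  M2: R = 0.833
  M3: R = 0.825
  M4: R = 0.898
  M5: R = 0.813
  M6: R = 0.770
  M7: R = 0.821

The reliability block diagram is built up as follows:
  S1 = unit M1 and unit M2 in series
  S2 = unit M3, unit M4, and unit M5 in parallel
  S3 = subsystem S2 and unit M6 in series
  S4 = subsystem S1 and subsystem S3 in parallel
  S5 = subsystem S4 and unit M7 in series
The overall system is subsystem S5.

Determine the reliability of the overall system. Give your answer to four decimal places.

0.7808

Series (M1 and M2): 0.948000 × 0.833000 = 0.789684
Parallel (M3, M4, and M5): 1 − (1 − 0.825000)(1 − 0.898000)(1 − 0.813000) = 0.996662
Series ([0.996662] and M6): 0.996662 × 0.770000 = 0.767430
Parallel ([0.789684] and [0.767430]): 1 − (1 − 0.789684)(1 − 0.767430) = 0.951087
Series ([0.951087] and M7): 0.951087 × 0.821000 = 0.7808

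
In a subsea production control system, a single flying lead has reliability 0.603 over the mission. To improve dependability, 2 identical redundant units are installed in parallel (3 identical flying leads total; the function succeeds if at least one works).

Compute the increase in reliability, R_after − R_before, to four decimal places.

0.3344

R_before = 0.603
R_after = 1 − (1 − 0.603)^3 = 0.9374
ΔR = 0.9374 − 0.603 = 0.3344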